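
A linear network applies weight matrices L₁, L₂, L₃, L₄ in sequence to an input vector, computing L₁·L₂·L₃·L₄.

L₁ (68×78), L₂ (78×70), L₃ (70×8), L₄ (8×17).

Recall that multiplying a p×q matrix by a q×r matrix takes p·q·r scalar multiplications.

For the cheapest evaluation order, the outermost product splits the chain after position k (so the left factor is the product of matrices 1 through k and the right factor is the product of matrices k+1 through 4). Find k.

3

Adjacent pairs: L₁L₂ = 68·78·70 = 371280; L₂L₃ = 78·70·8 = 43680; L₃L₄ = 70·8·17 = 9520.
Length 3: L₁..L₃: k=1: 0+43680+68·78·8=86112; k=2: 371280+0+68·70·8=409360 → min 86112 | L₂..L₄: k=2: 0+9520+78·70·17=102340; k=3: 43680+0+78·8·17=54288 → min 54288.
Top-level splits: k=1: (L₁..L₁)·(L₂..L₄) → 0+54288+68·78·17 = 144456; k=2: (L₁..L₂)·(L₃..L₄) → 371280+9520+68·70·17 = 461720; k=3: (L₁..L₃)·(L₄..L₄) → 86112+0+68·8·17 = 95360.
Best split is after L₃, i.e. k = 3.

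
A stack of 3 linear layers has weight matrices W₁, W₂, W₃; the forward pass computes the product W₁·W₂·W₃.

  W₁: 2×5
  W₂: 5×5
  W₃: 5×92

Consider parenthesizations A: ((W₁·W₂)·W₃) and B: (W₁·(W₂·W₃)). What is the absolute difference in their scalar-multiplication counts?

2250

Order A = ((W₁·W₂)·W₃): (W₁·W₂): 2×5 by 5×5 → 2×5, cost 2·5·5 = 50; ((W₁·W₂)·W₃): 2×5 by 5×92 → 2×92, cost 2·5·92 = 920; cumulative 970. Total 970.
Order B = (W₁·(W₂·W₃)): (W₂·W₃): 5×5 by 5×92 → 5×92, cost 5·5·92 = 2300; (W₁·(W₂·W₃)): 2×5 by 5×92 → 2×92, cost 2·5·92 = 920; cumulative 3220. Total 3220.
Difference: |970 − 3220| = 2250.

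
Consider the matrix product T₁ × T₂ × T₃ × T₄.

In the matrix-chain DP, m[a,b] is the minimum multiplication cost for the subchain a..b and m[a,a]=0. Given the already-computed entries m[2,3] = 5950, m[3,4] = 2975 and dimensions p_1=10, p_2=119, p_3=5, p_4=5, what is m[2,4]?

m[2,4] = min over k∈[2,3] of m[2,k]+m[k+1,4]+p_{1}·p_k·p_{4}.
k=2: 0 + 2975 + 10·119·5 = 8925; k=3: 5950 + 0 + 10·5·5 = 6200.
Minimum: 6200 at k=3.

6200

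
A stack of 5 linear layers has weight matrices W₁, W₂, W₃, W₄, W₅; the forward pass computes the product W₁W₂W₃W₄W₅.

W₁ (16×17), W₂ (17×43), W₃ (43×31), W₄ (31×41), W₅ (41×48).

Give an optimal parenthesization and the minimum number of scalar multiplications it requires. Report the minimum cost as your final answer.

Adjacent pairs: W₁W₂ = 16·17·43 = 11696; W₂W₃ = 17·43·31 = 22661; W₃W₄ = 43·31·41 = 54653; W₄W₅ = 31·41·48 = 61008.
Length 3: W₁..W₃: k=1: 0+22661+16·17·31=31093; k=2: 11696+0+16·43·31=33024 → min 31093 | W₂..W₄: k=2: 0+54653+17·43·41=84624; k=3: 22661+0+17·31·41=44268 → min 44268 | W₃..W₅: k=3: 0+61008+43·31·48=124992; k=4: 54653+0+43·41·48=139277 → min 124992.
Length 4: W₁..W₄: k=1: 0+44268+16·17·41=55420; k=2: 11696+54653+16·43·41=94557; k=3: 31093+0+16·31·41=51429 → min 51429 | W₂..W₅: k=2: 0+124992+17·43·48=160080; k=3: 22661+61008+17·31·48=108965; k=4: 44268+0+17·41·48=77724 → min 77724.
Length 5: W₁..W₅: k=1: 0+77724+16·17·48=90780; k=2: 11696+124992+16·43·48=169712; k=3: 31093+61008+16·31·48=115909; k=4: 51429+0+16·41·48=82917 → min 82917.
Optimal parenthesization: (((W₁(W₂W₃))W₄)W₅) with cost 82917.

82917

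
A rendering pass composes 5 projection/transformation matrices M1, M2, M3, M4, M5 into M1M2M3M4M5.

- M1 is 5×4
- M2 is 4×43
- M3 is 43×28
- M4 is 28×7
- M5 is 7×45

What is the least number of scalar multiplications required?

Adjacent pairs: M1M2 = 5·4·43 = 860; M2M3 = 4·43·28 = 4816; M3M4 = 43·28·7 = 8428; M4M5 = 28·7·45 = 8820.
Length 3: M1..M3: k=1: 0+4816+5·4·28=5376; k=2: 860+0+5·43·28=6880 → min 5376 | M2..M4: k=2: 0+8428+4·43·7=9632; k=3: 4816+0+4·28·7=5600 → min 5600 | M3..M5: k=3: 0+8820+43·28·45=63000; k=4: 8428+0+43·7·45=21973 → min 21973.
Length 4: M1..M4: k=1: 0+5600+5·4·7=5740; k=2: 860+8428+5·43·7=10793; k=3: 5376+0+5·28·7=6356 → min 5740 | M2..M5: k=2: 0+21973+4·43·45=29713; k=3: 4816+8820+4·28·45=18676; k=4: 5600+0+4·7·45=6860 → min 6860.
Length 5: M1..M5: k=1: 0+6860+5·4·45=7760; k=2: 860+21973+5·43·45=32508; k=3: 5376+8820+5·28·45=20496; k=4: 5740+0+5·7·45=7315 → min 7315.
Optimal order: ((M1((M2M3)M4))M5) with cost 7315.

7315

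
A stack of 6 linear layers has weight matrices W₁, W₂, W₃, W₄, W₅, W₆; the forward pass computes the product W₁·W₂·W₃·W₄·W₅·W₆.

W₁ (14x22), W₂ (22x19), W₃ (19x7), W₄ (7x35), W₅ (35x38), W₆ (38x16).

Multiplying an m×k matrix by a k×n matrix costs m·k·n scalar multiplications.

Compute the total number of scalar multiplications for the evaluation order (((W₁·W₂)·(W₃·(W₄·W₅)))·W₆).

38836

(W₁·W₂): 14×22 by 22×19 → 14×19, cost 14·22·19 = 5852
(W₄·W₅): 7×35 by 35×38 → 7×38, cost 7·35·38 = 9310
(W₃·(W₄·W₅)): 19×7 by 7×38 → 19×38, cost 19·7·38 = 5054; cumulative 14364
((W₁·W₂)·(W₃·(W₄·W₅))): 14×19 by 19×38 → 14×38, cost 14·19·38 = 10108; cumulative 30324
(((W₁·W₂)·(W₃·(W₄·W₅)))·W₆): 14×38 by 38×16 → 14×16, cost 14·38·16 = 8512; cumulative 38836
Total: 38836 scalar multiplications.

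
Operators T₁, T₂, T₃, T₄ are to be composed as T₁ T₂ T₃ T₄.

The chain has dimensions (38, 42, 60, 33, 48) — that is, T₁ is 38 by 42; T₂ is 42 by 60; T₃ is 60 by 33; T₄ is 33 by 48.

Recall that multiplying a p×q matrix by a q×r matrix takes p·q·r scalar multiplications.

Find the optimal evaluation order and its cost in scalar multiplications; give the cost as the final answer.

196020

Adjacent pairs: T₁T₂ = 38·42·60 = 95760; T₂T₃ = 42·60·33 = 83160; T₃T₄ = 60·33·48 = 95040.
Length 3: T₁..T₃: k=1: 0+83160+38·42·33=135828; k=2: 95760+0+38·60·33=171000 → min 135828 | T₂..T₄: k=2: 0+95040+42·60·48=216000; k=3: 83160+0+42·33·48=149688 → min 149688.
Length 4: T₁..T₄: k=1: 0+149688+38·42·48=226296; k=2: 95760+95040+38·60·48=300240; k=3: 135828+0+38·33·48=196020 → min 196020.
Optimal parenthesization: ((T₁ (T₂ T₃)) T₄) with cost 196020.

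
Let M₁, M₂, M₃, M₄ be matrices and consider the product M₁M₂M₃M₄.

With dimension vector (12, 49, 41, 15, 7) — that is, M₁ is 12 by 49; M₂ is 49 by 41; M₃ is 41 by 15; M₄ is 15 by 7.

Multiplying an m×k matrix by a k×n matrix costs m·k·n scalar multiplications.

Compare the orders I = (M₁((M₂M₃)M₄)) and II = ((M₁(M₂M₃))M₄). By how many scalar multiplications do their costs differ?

819

Order I = (M₁((M₂M₃)M₄)): (M₂M₃): 49×41 by 41×15 → 49×15, cost 49·41·15 = 30135; ((M₂M₃)M₄): 49×15 by 15×7 → 49×7, cost 49·15·7 = 5145; cumulative 35280; (M₁((M₂M₃)M₄)): 12×49 by 49×7 → 12×7, cost 12·49·7 = 4116; cumulative 39396. Total 39396.
Order II = ((M₁(M₂M₃))M₄): (M₂M₃): 49×41 by 41×15 → 49×15, cost 49·41·15 = 30135; (M₁(M₂M₃)): 12×49 by 49×15 → 12×15, cost 12·49·15 = 8820; cumulative 38955; ((M₁(M₂M₃))M₄): 12×15 by 15×7 → 12×7, cost 12·15·7 = 1260; cumulative 40215. Total 40215.
Difference: |39396 − 40215| = 819.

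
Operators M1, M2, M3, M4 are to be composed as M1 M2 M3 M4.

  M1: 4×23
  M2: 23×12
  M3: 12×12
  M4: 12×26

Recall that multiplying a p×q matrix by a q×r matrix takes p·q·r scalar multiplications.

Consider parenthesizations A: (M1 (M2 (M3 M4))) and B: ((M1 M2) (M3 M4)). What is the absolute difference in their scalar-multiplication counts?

Order A = (M1 (M2 (M3 M4))): (M3 M4): 12×12 by 12×26 → 12×26, cost 12·12·26 = 3744; (M2 (M3 M4)): 23×12 by 12×26 → 23×26, cost 23·12·26 = 7176; cumulative 10920; (M1 (M2 (M3 M4))): 4×23 by 23×26 → 4×26, cost 4·23·26 = 2392; cumulative 13312. Total 13312.
Order B = ((M1 M2) (M3 M4)): (M1 M2): 4×23 by 23×12 → 4×12, cost 4·23·12 = 1104; (M3 M4): 12×12 by 12×26 → 12×26, cost 12·12·26 = 3744; ((M1 M2) (M3 M4)): 4×12 by 12×26 → 4×26, cost 4·12·26 = 1248; cumulative 6096. Total 6096.
Difference: |13312 − 6096| = 7216.

7216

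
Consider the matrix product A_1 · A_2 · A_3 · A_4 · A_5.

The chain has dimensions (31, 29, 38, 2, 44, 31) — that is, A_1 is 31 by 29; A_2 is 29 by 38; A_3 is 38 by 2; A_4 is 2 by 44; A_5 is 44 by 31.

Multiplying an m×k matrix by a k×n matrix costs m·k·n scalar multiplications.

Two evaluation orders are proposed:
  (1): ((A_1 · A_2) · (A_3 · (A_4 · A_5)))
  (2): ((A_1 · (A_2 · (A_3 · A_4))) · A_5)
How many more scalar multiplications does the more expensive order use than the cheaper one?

57908

Order (1) = ((A_1 · A_2) · (A_3 · (A_4 · A_5))): (A_1 · A_2): 31×29 by 29×38 → 31×38, cost 31·29·38 = 34162; (A_4 · A_5): 2×44 by 44×31 → 2×31, cost 2·44·31 = 2728; (A_3 · (A_4 · A_5)): 38×2 by 2×31 → 38×31, cost 38·2·31 = 2356; cumulative 5084; ((A_1 · A_2) · (A_3 · (A_4 · A_5))): 31×38 by 38×31 → 31×31, cost 31·38·31 = 36518; cumulative 75764. Total 75764.
Order (2) = ((A_1 · (A_2 · (A_3 · A_4))) · A_5): (A_3 · A_4): 38×2 by 2×44 → 38×44, cost 38·2·44 = 3344; (A_2 · (A_3 · A_4)): 29×38 by 38×44 → 29×44, cost 29·38·44 = 48488; cumulative 51832; (A_1 · (A_2 · (A_3 · A_4))): 31×29 by 29×44 → 31×44, cost 31·29·44 = 39556; cumulative 91388; ((A_1 · (A_2 · (A_3 · A_4))) · A_5): 31×44 by 44×31 → 31×31, cost 31·44·31 = 42284; cumulative 133672. Total 133672.
Difference: |75764 − 133672| = 57908.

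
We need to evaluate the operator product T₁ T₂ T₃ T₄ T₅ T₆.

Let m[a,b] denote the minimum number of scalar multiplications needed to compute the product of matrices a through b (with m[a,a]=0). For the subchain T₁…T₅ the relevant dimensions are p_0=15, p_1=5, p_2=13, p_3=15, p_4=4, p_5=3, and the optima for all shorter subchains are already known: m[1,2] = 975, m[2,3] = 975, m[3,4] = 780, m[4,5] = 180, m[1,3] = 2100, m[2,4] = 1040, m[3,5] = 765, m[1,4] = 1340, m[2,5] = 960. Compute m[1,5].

1185

m[1,5] = min over k∈[1,4] of m[1,k]+m[k+1,5]+p_{0}·p_k·p_{5}.
k=1: 0 + 960 + 15·5·3 = 1185; k=2: 975 + 765 + 15·13·3 = 2325; k=3: 2100 + 180 + 15·15·3 = 2955; k=4: 1340 + 0 + 15·4·3 = 1520.
Minimum: 1185 at k=1.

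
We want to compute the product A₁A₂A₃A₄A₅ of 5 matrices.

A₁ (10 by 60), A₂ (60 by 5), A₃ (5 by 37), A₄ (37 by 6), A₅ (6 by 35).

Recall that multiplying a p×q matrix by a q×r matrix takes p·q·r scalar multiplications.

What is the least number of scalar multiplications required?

Adjacent pairs: A₁A₂ = 10·60·5 = 3000; A₂A₃ = 60·5·37 = 11100; A₃A₄ = 5·37·6 = 1110; A₄A₅ = 37·6·35 = 7770.
Length 3: A₁..A₃: k=1: 0+11100+10·60·37=33300; k=2: 3000+0+10·5·37=4850 → min 4850 | A₂..A₄: k=2: 0+1110+60·5·6=2910; k=3: 11100+0+60·37·6=24420 → min 2910 | A₃..A₅: k=3: 0+7770+5·37·35=14245; k=4: 1110+0+5·6·35=2160 → min 2160.
Length 4: A₁..A₄: k=1: 0+2910+10·60·6=6510; k=2: 3000+1110+10·5·6=4410; k=3: 4850+0+10·37·6=7070 → min 4410 | A₂..A₅: k=2: 0+2160+60·5·35=12660; k=3: 11100+7770+60·37·35=96570; k=4: 2910+0+60·6·35=15510 → min 12660.
Length 5: A₁..A₅: k=1: 0+12660+10·60·35=33660; k=2: 3000+2160+10·5·35=6910; k=3: 4850+7770+10·37·35=25570; k=4: 4410+0+10·6·35=6510 → min 6510.
Optimal order: (((A₁A₂)(A₃A₄))A₅) with cost 6510.

6510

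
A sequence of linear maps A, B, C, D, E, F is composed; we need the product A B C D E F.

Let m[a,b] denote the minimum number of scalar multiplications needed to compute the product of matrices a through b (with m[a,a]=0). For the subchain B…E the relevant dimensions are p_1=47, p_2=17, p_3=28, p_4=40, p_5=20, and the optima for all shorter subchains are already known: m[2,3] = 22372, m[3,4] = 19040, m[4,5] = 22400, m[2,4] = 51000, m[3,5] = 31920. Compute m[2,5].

m[2,5] = min over k∈[2,4] of m[2,k]+m[k+1,5]+p_{1}·p_k·p_{5}.
k=2: 0 + 31920 + 47·17·20 = 47900; k=3: 22372 + 22400 + 47·28·20 = 71092; k=4: 51000 + 0 + 47·40·20 = 88600.
Minimum: 47900 at k=2.

47900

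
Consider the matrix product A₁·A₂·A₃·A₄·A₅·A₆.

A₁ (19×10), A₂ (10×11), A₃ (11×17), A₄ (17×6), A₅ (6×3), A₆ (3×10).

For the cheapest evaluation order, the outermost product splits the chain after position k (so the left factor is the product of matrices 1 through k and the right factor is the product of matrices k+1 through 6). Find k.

Adjacent pairs: A₁A₂ = 19·10·11 = 2090; A₂A₃ = 10·11·17 = 1870; A₃A₄ = 11·17·6 = 1122; A₄A₅ = 17·6·3 = 306; A₅A₆ = 6·3·10 = 180.
Length 3: A₁..A₃: k=1: 0+1870+19·10·17=5100; k=2: 2090+0+19·11·17=5643 → min 5100 | A₂..A₄: k=2: 0+1122+10·11·6=1782; k=3: 1870+0+10·17·6=2890 → min 1782 | A₃..A₅: k=3: 0+306+11·17·3=867; k=4: 1122+0+11·6·3=1320 → min 867 | A₄..A₆: k=4: 0+180+17·6·10=1200; k=5: 306+0+17·3·10=816 → min 816.
Length 4: A₁..A₄: k=1: 0+1782+19·10·6=2922; k=2: 2090+1122+19·11·6=4466; k=3: 5100+0+19·17·6=7038 → min 2922 | A₂..A₅: k=2: 0+867+10·11·3=1197; k=3: 1870+306+10·17·3=2686; k=4: 1782+0+10·6·3=1962 → min 1197 | A₃..A₆: k=3: 0+816+11·17·10=2686; k=4: 1122+180+11·6·10=1962; k=5: 867+0+11·3·10=1197 → min 1197.
Length 5: A₁..A₅: k=1: 0+1197+19·10·3=1767; k=2: 2090+867+19·11·3=3584; k=3: 5100+306+19·17·3=6375; k=4: 2922+0+19·6·3=3264 → min 1767 | A₂..A₆: k=2: 0+1197+10·11·10=2297; k=3: 1870+816+10·17·10=4386; k=4: 1782+180+10·6·10=2562; k=5: 1197+0+10·3·10=1497 → min 1497.
Top-level splits: k=1: (A₁..A₁)·(A₂..A₆) → 0+1497+19·10·10 = 3397; k=2: (A₁..A₂)·(A₃..A₆) → 2090+1197+19·11·10 = 5377; k=3: (A₁..A₃)·(A₄..A₆) → 5100+816+19·17·10 = 9146; k=4: (A₁..A₄)·(A₅..A₆) → 2922+180+19·6·10 = 4242; k=5: (A₁..A₅)·(A₆..A₆) → 1767+0+19·3·10 = 2337.
Best split is after A₅, i.e. k = 5.

5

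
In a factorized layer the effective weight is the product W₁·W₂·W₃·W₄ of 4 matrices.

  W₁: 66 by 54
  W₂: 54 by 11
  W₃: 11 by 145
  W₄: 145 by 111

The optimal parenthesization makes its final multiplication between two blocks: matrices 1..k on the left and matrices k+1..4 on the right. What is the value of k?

2

Adjacent pairs: W₁W₂ = 66·54·11 = 39204; W₂W₃ = 54·11·145 = 86130; W₃W₄ = 11·145·111 = 177045.
Length 3: W₁..W₃: k=1: 0+86130+66·54·145=602910; k=2: 39204+0+66·11·145=144474 → min 144474 | W₂..W₄: k=2: 0+177045+54·11·111=242979; k=3: 86130+0+54·145·111=955260 → min 242979.
Top-level splits: k=1: (W₁..W₁)·(W₂..W₄) → 0+242979+66·54·111 = 638583; k=2: (W₁..W₂)·(W₃..W₄) → 39204+177045+66·11·111 = 296835; k=3: (W₁..W₃)·(W₄..W₄) → 144474+0+66·145·111 = 1206744.
Best split is after W₂, i.e. k = 2.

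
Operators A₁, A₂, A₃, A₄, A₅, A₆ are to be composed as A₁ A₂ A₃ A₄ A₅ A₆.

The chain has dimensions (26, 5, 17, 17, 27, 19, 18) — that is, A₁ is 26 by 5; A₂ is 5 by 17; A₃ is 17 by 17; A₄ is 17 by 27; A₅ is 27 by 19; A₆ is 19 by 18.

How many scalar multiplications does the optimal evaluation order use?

10355

Adjacent pairs: A₁A₂ = 26·5·17 = 2210; A₂A₃ = 5·17·17 = 1445; A₃A₄ = 17·17·27 = 7803; A₄A₅ = 17·27·19 = 8721; A₅A₆ = 27·19·18 = 9234.
Length 3: A₁..A₃: k=1: 0+1445+26·5·17=3655; k=2: 2210+0+26·17·17=9724 → min 3655 | A₂..A₄: k=2: 0+7803+5·17·27=10098; k=3: 1445+0+5·17·27=3740 → min 3740 | A₃..A₅: k=3: 0+8721+17·17·19=14212; k=4: 7803+0+17·27·19=16524 → min 14212 | A₄..A₆: k=4: 0+9234+17·27·18=17496; k=5: 8721+0+17·19·18=14535 → min 14535.
Length 4: A₁..A₄: k=1: 0+3740+26·5·27=7250; k=2: 2210+7803+26·17·27=21947; k=3: 3655+0+26·17·27=15589 → min 7250 | A₂..A₅: k=2: 0+14212+5·17·19=15827; k=3: 1445+8721+5·17·19=11781; k=4: 3740+0+5·27·19=6305 → min 6305 | A₃..A₆: k=3: 0+14535+17·17·18=19737; k=4: 7803+9234+17·27·18=25299; k=5: 14212+0+17·19·18=20026 → min 19737.
Length 5: A₁..A₅: k=1: 0+6305+26·5·19=8775; k=2: 2210+14212+26·17·19=24820; k=3: 3655+8721+26·17·19=20774; k=4: 7250+0+26·27·19=20588 → min 8775 | A₂..A₆: k=2: 0+19737+5·17·18=21267; k=3: 1445+14535+5·17·18=17510; k=4: 3740+9234+5·27·18=15404; k=5: 6305+0+5·19·18=8015 → min 8015.
Length 6: A₁..A₆: k=1: 0+8015+26·5·18=10355; k=2: 2210+19737+26·17·18=29903; k=3: 3655+14535+26·17·18=26146; k=4: 7250+9234+26·27·18=29120; k=5: 8775+0+26·19·18=17667 → min 10355.
Optimal order: (A₁ ((((A₂ A₃) A₄) A₅) A₆)) with cost 10355.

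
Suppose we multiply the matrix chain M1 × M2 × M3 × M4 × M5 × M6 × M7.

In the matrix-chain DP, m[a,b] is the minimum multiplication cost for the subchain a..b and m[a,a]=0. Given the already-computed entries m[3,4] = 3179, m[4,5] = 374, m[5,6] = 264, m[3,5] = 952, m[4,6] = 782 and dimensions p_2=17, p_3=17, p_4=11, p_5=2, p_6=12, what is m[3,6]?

1360

m[3,6] = min over k∈[3,5] of m[3,k]+m[k+1,6]+p_{2}·p_k·p_{6}.
k=3: 0 + 782 + 17·17·12 = 4250; k=4: 3179 + 264 + 17·11·12 = 5687; k=5: 952 + 0 + 17·2·12 = 1360.
Minimum: 1360 at k=5.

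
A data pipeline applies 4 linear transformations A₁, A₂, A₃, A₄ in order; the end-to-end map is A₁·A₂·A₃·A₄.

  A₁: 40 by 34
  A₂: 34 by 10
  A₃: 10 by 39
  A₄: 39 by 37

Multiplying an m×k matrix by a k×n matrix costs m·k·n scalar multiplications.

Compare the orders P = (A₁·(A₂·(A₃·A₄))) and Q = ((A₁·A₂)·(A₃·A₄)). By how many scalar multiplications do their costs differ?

34500

Order P = (A₁·(A₂·(A₃·A₄))): (A₃·A₄): 10×39 by 39×37 → 10×37, cost 10·39·37 = 14430; (A₂·(A₃·A₄)): 34×10 by 10×37 → 34×37, cost 34·10·37 = 12580; cumulative 27010; (A₁·(A₂·(A₃·A₄))): 40×34 by 34×37 → 40×37, cost 40·34·37 = 50320; cumulative 77330. Total 77330.
Order Q = ((A₁·A₂)·(A₃·A₄)): (A₁·A₂): 40×34 by 34×10 → 40×10, cost 40·34·10 = 13600; (A₃·A₄): 10×39 by 39×37 → 10×37, cost 10·39·37 = 14430; ((A₁·A₂)·(A₃·A₄)): 40×10 by 10×37 → 40×37, cost 40·10·37 = 14800; cumulative 42830. Total 42830.
Difference: |77330 − 42830| = 34500.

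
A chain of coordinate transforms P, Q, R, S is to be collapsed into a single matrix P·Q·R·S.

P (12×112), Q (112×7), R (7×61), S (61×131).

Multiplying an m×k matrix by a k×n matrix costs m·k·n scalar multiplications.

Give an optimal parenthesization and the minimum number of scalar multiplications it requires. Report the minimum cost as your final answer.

76349

Adjacent pairs: PQ = 12·112·7 = 9408; QR = 112·7·61 = 47824; RS = 7·61·131 = 55937.
Length 3: P..R: k=1: 0+47824+12·112·61=129808; k=2: 9408+0+12·7·61=14532 → min 14532 | Q..S: k=2: 0+55937+112·7·131=158641; k=3: 47824+0+112·61·131=942816 → min 158641.
Length 4: P..S: k=1: 0+158641+12·112·131=334705; k=2: 9408+55937+12·7·131=76349; k=3: 14532+0+12·61·131=110424 → min 76349.
Optimal parenthesization: ((P·Q)·(R·S)) with cost 76349.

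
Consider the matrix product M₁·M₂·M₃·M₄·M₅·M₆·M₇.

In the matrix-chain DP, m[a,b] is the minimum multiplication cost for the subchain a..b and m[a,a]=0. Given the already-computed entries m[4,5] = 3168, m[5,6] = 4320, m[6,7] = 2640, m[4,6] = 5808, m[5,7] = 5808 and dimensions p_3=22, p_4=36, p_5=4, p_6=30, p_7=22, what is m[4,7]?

7744

m[4,7] = min over k∈[4,6] of m[4,k]+m[k+1,7]+p_{3}·p_k·p_{7}.
k=4: 0 + 5808 + 22·36·22 = 23232; k=5: 3168 + 2640 + 22·4·22 = 7744; k=6: 5808 + 0 + 22·30·22 = 20328.
Minimum: 7744 at k=5.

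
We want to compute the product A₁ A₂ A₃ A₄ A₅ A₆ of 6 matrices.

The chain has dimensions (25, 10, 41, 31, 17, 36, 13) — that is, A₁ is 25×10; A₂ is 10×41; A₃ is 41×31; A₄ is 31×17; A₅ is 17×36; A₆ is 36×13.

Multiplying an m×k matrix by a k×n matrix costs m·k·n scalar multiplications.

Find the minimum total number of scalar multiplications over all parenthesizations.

Adjacent pairs: A₁A₂ = 25·10·41 = 10250; A₂A₃ = 10·41·31 = 12710; A₃A₄ = 41·31·17 = 21607; A₄A₅ = 31·17·36 = 18972; A₅A₆ = 17·36·13 = 7956.
Length 3: A₁..A₃: k=1: 0+12710+25·10·31=20460; k=2: 10250+0+25·41·31=42025 → min 20460 | A₂..A₄: k=2: 0+21607+10·41·17=28577; k=3: 12710+0+10·31·17=17980 → min 17980 | A₃..A₅: k=3: 0+18972+41·31·36=64728; k=4: 21607+0+41·17·36=46699 → min 46699 | A₄..A₆: k=4: 0+7956+31·17·13=14807; k=5: 18972+0+31·36·13=33480 → min 14807.
Length 4: A₁..A₄: k=1: 0+17980+25·10·17=22230; k=2: 10250+21607+25·41·17=49282; k=3: 20460+0+25·31·17=33635 → min 22230 | A₂..A₅: k=2: 0+46699+10·41·36=61459; k=3: 12710+18972+10·31·36=42842; k=4: 17980+0+10·17·36=24100 → min 24100 | A₃..A₆: k=3: 0+14807+41·31·13=31330; k=4: 21607+7956+41·17·13=38624; k=5: 46699+0+41·36·13=65887 → min 31330.
Length 5: A₁..A₅: k=1: 0+24100+25·10·36=33100; k=2: 10250+46699+25·41·36=93849; k=3: 20460+18972+25·31·36=67332; k=4: 22230+0+25·17·36=37530 → min 33100 | A₂..A₆: k=2: 0+31330+10·41·13=36660; k=3: 12710+14807+10·31·13=31547; k=4: 17980+7956+10·17·13=28146; k=5: 24100+0+10·36·13=28780 → min 28146.
Length 6: A₁..A₆: k=1: 0+28146+25·10·13=31396; k=2: 10250+31330+25·41·13=54905; k=3: 20460+14807+25·31·13=45342; k=4: 22230+7956+25·17·13=35711; k=5: 33100+0+25·36·13=44800 → min 31396.
Optimal order: (A₁ (((A₂ A₃) A₄) (A₅ A₆))) with cost 31396.

31396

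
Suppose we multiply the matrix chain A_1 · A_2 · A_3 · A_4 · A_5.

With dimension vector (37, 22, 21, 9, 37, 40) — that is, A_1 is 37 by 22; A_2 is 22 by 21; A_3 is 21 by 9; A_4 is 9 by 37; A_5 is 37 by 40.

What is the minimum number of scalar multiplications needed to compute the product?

38124

Adjacent pairs: A_1A_2 = 37·22·21 = 17094; A_2A_3 = 22·21·9 = 4158; A_3A_4 = 21·9·37 = 6993; A_4A_5 = 9·37·40 = 13320.
Length 3: A_1..A_3: k=1: 0+4158+37·22·9=11484; k=2: 17094+0+37·21·9=24087 → min 11484 | A_2..A_4: k=2: 0+6993+22·21·37=24087; k=3: 4158+0+22·9·37=11484 → min 11484 | A_3..A_5: k=3: 0+13320+21·9·40=20880; k=4: 6993+0+21·37·40=38073 → min 20880.
Length 4: A_1..A_4: k=1: 0+11484+37·22·37=41602; k=2: 17094+6993+37·21·37=52836; k=3: 11484+0+37·9·37=23805 → min 23805 | A_2..A_5: k=2: 0+20880+22·21·40=39360; k=3: 4158+13320+22·9·40=25398; k=4: 11484+0+22·37·40=44044 → min 25398.
Length 5: A_1..A_5: k=1: 0+25398+37·22·40=57958; k=2: 17094+20880+37·21·40=69054; k=3: 11484+13320+37·9·40=38124; k=4: 23805+0+37·37·40=78565 → min 38124.
Optimal order: ((A_1 · (A_2 · A_3)) · (A_4 · A_5)) with cost 38124.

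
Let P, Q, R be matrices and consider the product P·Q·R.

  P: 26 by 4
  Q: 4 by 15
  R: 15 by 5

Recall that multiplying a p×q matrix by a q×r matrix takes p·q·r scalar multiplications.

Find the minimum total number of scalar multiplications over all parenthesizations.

Order (P·(Q·R)): (Q·R): 4×15 by 15×5 → 4×5, cost 4·15·5 = 300; (P·(Q·R)): 26×4 by 4×5 → 26×5, cost 26·4·5 = 520; cumulative 820. Total 820.
Order ((P·Q)·R): (P·Q): 26×4 by 4×15 → 26×15, cost 26·4·15 = 1560; ((P·Q)·R): 26×15 by 15×5 → 26×5, cost 26·15·5 = 1950; cumulative 3510. Total 3510.
Minimum: 820.

820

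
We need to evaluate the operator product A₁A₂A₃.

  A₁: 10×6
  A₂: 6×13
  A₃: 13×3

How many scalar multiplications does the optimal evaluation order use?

Order (A₁(A₂A₃)): (A₂A₃): 6×13 by 13×3 → 6×3, cost 6·13·3 = 234; (A₁(A₂A₃)): 10×6 by 6×3 → 10×3, cost 10·6·3 = 180; cumulative 414. Total 414.
Order ((A₁A₂)A₃): (A₁A₂): 10×6 by 6×13 → 10×13, cost 10·6·13 = 780; ((A₁A₂)A₃): 10×13 by 13×3 → 10×3, cost 10·13·3 = 390; cumulative 1170. Total 1170.
Minimum: 414.

414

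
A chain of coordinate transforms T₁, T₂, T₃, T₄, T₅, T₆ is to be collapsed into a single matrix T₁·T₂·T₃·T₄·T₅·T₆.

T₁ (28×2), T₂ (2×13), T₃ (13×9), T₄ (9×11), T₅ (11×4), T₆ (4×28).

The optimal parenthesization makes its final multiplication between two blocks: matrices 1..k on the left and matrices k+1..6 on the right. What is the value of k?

1

Adjacent pairs: T₁T₂ = 28·2·13 = 728; T₂T₃ = 2·13·9 = 234; T₃T₄ = 13·9·11 = 1287; T₄T₅ = 9·11·4 = 396; T₅T₆ = 11·4·28 = 1232.
Length 3: T₁..T₃: k=1: 0+234+28·2·9=738; k=2: 728+0+28·13·9=4004 → min 738 | T₂..T₄: k=2: 0+1287+2·13·11=1573; k=3: 234+0+2·9·11=432 → min 432 | T₃..T₅: k=3: 0+396+13·9·4=864; k=4: 1287+0+13·11·4=1859 → min 864 | T₄..T₆: k=4: 0+1232+9·11·28=4004; k=5: 396+0+9·4·28=1404 → min 1404.
Length 4: T₁..T₄: k=1: 0+432+28·2·11=1048; k=2: 728+1287+28·13·11=6019; k=3: 738+0+28·9·11=3510 → min 1048 | T₂..T₅: k=2: 0+864+2·13·4=968; k=3: 234+396+2·9·4=702; k=4: 432+0+2·11·4=520 → min 520 | T₃..T₆: k=3: 0+1404+13·9·28=4680; k=4: 1287+1232+13·11·28=6523; k=5: 864+0+13·4·28=2320 → min 2320.
Length 5: T₁..T₅: k=1: 0+520+28·2·4=744; k=2: 728+864+28·13·4=3048; k=3: 738+396+28·9·4=2142; k=4: 1048+0+28·11·4=2280 → min 744 | T₂..T₆: k=2: 0+2320+2·13·28=3048; k=3: 234+1404+2·9·28=2142; k=4: 432+1232+2·11·28=2280; k=5: 520+0+2·4·28=744 → min 744.
Top-level splits: k=1: (T₁..T₁)·(T₂..T₆) → 0+744+28·2·28 = 2312; k=2: (T₁..T₂)·(T₃..T₆) → 728+2320+28·13·28 = 13240; k=3: (T₁..T₃)·(T₄..T₆) → 738+1404+28·9·28 = 9198; k=4: (T₁..T₄)·(T₅..T₆) → 1048+1232+28·11·28 = 10904; k=5: (T₁..T₅)·(T₆..T₆) → 744+0+28·4·28 = 3880.
Best split is after T₁, i.e. k = 1.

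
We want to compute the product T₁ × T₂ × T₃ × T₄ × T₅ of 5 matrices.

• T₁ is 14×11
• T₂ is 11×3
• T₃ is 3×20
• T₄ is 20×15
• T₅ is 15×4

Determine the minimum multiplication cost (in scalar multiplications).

1710

Adjacent pairs: T₁T₂ = 14·11·3 = 462; T₂T₃ = 11·3·20 = 660; T₃T₄ = 3·20·15 = 900; T₄T₅ = 20·15·4 = 1200.
Length 3: T₁..T₃: k=1: 0+660+14·11·20=3740; k=2: 462+0+14·3·20=1302 → min 1302 | T₂..T₄: k=2: 0+900+11·3·15=1395; k=3: 660+0+11·20·15=3960 → min 1395 | T₃..T₅: k=3: 0+1200+3·20·4=1440; k=4: 900+0+3·15·4=1080 → min 1080.
Length 4: T₁..T₄: k=1: 0+1395+14·11·15=3705; k=2: 462+900+14·3·15=1992; k=3: 1302+0+14·20·15=5502 → min 1992 | T₂..T₅: k=2: 0+1080+11·3·4=1212; k=3: 660+1200+11·20·4=2740; k=4: 1395+0+11·15·4=2055 → min 1212.
Length 5: T₁..T₅: k=1: 0+1212+14·11·4=1828; k=2: 462+1080+14·3·4=1710; k=3: 1302+1200+14·20·4=3622; k=4: 1992+0+14·15·4=2832 → min 1710.
Optimal order: ((T₁ × T₂) × ((T₃ × T₄) × T₅)) with cost 1710.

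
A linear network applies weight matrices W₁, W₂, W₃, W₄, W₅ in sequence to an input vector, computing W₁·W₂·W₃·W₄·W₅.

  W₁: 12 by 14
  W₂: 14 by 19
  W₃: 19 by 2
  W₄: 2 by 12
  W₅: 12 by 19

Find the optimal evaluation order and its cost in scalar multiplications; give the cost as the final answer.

Adjacent pairs: W₁W₂ = 12·14·19 = 3192; W₂W₃ = 14·19·2 = 532; W₃W₄ = 19·2·12 = 456; W₄W₅ = 2·12·19 = 456.
Length 3: W₁..W₃: k=1: 0+532+12·14·2=868; k=2: 3192+0+12·19·2=3648 → min 868 | W₂..W₄: k=2: 0+456+14·19·12=3648; k=3: 532+0+14·2·12=868 → min 868 | W₃..W₅: k=3: 0+456+19·2·19=1178; k=4: 456+0+19·12·19=4788 → min 1178.
Length 4: W₁..W₄: k=1: 0+868+12·14·12=2884; k=2: 3192+456+12·19·12=6384; k=3: 868+0+12·2·12=1156 → min 1156 | W₂..W₅: k=2: 0+1178+14·19·19=6232; k=3: 532+456+14·2·19=1520; k=4: 868+0+14·12·19=4060 → min 1520.
Length 5: W₁..W₅: k=1: 0+1520+12·14·19=4712; k=2: 3192+1178+12·19·19=8702; k=3: 868+456+12·2·19=1780; k=4: 1156+0+12·12·19=3892 → min 1780.
Optimal parenthesization: ((W₁·(W₂·W₃))·(W₄·W₅)) with cost 1780.

1780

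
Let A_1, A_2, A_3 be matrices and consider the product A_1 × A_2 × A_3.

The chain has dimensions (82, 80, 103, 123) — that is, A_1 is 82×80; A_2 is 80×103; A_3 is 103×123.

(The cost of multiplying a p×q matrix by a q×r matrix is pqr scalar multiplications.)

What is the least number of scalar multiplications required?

Order (A_1 × (A_2 × A_3)): (A_2 × A_3): 80×103 by 103×123 → 80×123, cost 80·103·123 = 1013520; (A_1 × (A_2 × A_3)): 82×80 by 80×123 → 82×123, cost 82·80·123 = 806880; cumulative 1820400. Total 1820400.
Order ((A_1 × A_2) × A_3): (A_1 × A_2): 82×80 by 80×103 → 82×103, cost 82·80·103 = 675680; ((A_1 × A_2) × A_3): 82×103 by 103×123 → 82×123, cost 82·103·123 = 1038858; cumulative 1714538. Total 1714538.
Minimum: 1714538.

1714538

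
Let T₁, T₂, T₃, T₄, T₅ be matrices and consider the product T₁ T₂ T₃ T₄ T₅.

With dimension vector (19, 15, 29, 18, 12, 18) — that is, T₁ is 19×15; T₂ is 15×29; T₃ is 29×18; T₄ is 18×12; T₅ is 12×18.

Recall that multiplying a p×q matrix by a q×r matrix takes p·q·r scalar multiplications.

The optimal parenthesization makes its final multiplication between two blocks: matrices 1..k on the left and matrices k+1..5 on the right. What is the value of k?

4

Adjacent pairs: T₁T₂ = 19·15·29 = 8265; T₂T₃ = 15·29·18 = 7830; T₃T₄ = 29·18·12 = 6264; T₄T₅ = 18·12·18 = 3888.
Length 3: T₁..T₃: k=1: 0+7830+19·15·18=12960; k=2: 8265+0+19·29·18=18183 → min 12960 | T₂..T₄: k=2: 0+6264+15·29·12=11484; k=3: 7830+0+15·18·12=11070 → min 11070 | T₃..T₅: k=3: 0+3888+29·18·18=13284; k=4: 6264+0+29·12·18=12528 → min 12528.
Length 4: T₁..T₄: k=1: 0+11070+19·15·12=14490; k=2: 8265+6264+19·29·12=21141; k=3: 12960+0+19·18·12=17064 → min 14490 | T₂..T₅: k=2: 0+12528+15·29·18=20358; k=3: 7830+3888+15·18·18=16578; k=4: 11070+0+15·12·18=14310 → min 14310.
Top-level splits: k=1: (T₁..T₁)·(T₂..T₅) → 0+14310+19·15·18 = 19440; k=2: (T₁..T₂)·(T₃..T₅) → 8265+12528+19·29·18 = 30711; k=3: (T₁..T₃)·(T₄..T₅) → 12960+3888+19·18·18 = 23004; k=4: (T₁..T₄)·(T₅..T₅) → 14490+0+19·12·18 = 18594.
Best split is after T₄, i.e. k = 4.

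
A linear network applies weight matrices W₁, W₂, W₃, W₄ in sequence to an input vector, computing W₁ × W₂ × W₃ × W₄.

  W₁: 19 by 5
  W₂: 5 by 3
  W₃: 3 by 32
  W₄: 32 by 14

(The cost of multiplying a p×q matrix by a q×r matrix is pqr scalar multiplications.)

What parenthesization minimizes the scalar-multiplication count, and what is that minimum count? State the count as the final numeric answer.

2427

Adjacent pairs: W₁W₂ = 19·5·3 = 285; W₂W₃ = 5·3·32 = 480; W₃W₄ = 3·32·14 = 1344.
Length 3: W₁..W₃: k=1: 0+480+19·5·32=3520; k=2: 285+0+19·3·32=2109 → min 2109 | W₂..W₄: k=2: 0+1344+5·3·14=1554; k=3: 480+0+5·32·14=2720 → min 1554.
Length 4: W₁..W₄: k=1: 0+1554+19·5·14=2884; k=2: 285+1344+19·3·14=2427; k=3: 2109+0+19·32·14=10621 → min 2427.
Optimal parenthesization: ((W₁ × W₂) × (W₃ × W₄)) with cost 2427.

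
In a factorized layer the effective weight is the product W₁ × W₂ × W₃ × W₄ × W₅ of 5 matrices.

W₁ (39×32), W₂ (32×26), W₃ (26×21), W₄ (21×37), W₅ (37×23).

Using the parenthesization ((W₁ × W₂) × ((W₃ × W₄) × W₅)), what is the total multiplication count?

(W₁ × W₂): 39×32 by 32×26 → 39×26, cost 39·32·26 = 32448
(W₃ × W₄): 26×21 by 21×37 → 26×37, cost 26·21·37 = 20202
((W₃ × W₄) × W₅): 26×37 by 37×23 → 26×23, cost 26·37·23 = 22126; cumulative 42328
((W₁ × W₂) × ((W₃ × W₄) × W₅)): 39×26 by 26×23 → 39×23, cost 39·26·23 = 23322; cumulative 98098
Total: 98098 scalar multiplications.

98098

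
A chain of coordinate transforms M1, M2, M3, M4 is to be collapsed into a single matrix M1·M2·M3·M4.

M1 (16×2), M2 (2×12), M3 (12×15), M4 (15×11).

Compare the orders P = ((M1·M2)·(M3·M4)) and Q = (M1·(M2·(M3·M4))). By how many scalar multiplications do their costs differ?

1880

Order P = ((M1·M2)·(M3·M4)): (M1·M2): 16×2 by 2×12 → 16×12, cost 16·2·12 = 384; (M3·M4): 12×15 by 15×11 → 12×11, cost 12·15·11 = 1980; ((M1·M2)·(M3·M4)): 16×12 by 12×11 → 16×11, cost 16·12·11 = 2112; cumulative 4476. Total 4476.
Order Q = (M1·(M2·(M3·M4))): (M3·M4): 12×15 by 15×11 → 12×11, cost 12·15·11 = 1980; (M2·(M3·M4)): 2×12 by 12×11 → 2×11, cost 2·12·11 = 264; cumulative 2244; (M1·(M2·(M3·M4))): 16×2 by 2×11 → 16×11, cost 16·2·11 = 352; cumulative 2596. Total 2596.
Difference: |4476 − 2596| = 1880.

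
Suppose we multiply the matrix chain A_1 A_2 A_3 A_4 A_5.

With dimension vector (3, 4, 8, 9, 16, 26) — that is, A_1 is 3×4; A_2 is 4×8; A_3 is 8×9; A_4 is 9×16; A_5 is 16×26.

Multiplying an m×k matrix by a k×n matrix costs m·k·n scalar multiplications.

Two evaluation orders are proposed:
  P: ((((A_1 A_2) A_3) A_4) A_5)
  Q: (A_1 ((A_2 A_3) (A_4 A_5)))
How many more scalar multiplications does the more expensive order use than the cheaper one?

3288

Order P = ((((A_1 A_2) A_3) A_4) A_5): (A_1 A_2): 3×4 by 4×8 → 3×8, cost 3·4·8 = 96; ((A_1 A_2) A_3): 3×8 by 8×9 → 3×9, cost 3·8·9 = 216; cumulative 312; (((A_1 A_2) A_3) A_4): 3×9 by 9×16 → 3×16, cost 3·9·16 = 432; cumulative 744; ((((A_1 A_2) A_3) A_4) A_5): 3×16 by 16×26 → 3×26, cost 3·16·26 = 1248; cumulative 1992. Total 1992.
Order Q = (A_1 ((A_2 A_3) (A_4 A_5))): (A_2 A_3): 4×8 by 8×9 → 4×9, cost 4·8·9 = 288; (A_4 A_5): 9×16 by 16×26 → 9×26, cost 9·16·26 = 3744; ((A_2 A_3) (A_4 A_5)): 4×9 by 9×26 → 4×26, cost 4·9·26 = 936; cumulative 4968; (A_1 ((A_2 A_3) (A_4 A_5))): 3×4 by 4×26 → 3×26, cost 3·4·26 = 312; cumulative 5280. Total 5280.
Difference: |1992 − 5280| = 3288.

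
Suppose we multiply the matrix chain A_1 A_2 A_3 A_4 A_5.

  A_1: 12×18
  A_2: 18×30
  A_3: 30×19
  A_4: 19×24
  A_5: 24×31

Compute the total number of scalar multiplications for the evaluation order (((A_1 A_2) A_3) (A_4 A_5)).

34524

(A_1 A_2): 12×18 by 18×30 → 12×30, cost 12·18·30 = 6480
((A_1 A_2) A_3): 12×30 by 30×19 → 12×19, cost 12·30·19 = 6840; cumulative 13320
(A_4 A_5): 19×24 by 24×31 → 19×31, cost 19·24·31 = 14136
(((A_1 A_2) A_3) (A_4 A_5)): 12×19 by 19×31 → 12×31, cost 12·19·31 = 7068; cumulative 34524
Total: 34524 scalar multiplications.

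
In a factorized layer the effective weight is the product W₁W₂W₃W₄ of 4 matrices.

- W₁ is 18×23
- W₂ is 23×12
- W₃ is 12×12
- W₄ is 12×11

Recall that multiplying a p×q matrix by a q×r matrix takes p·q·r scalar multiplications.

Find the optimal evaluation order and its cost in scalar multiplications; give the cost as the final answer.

8928

Adjacent pairs: W₁W₂ = 18·23·12 = 4968; W₂W₃ = 23·12·12 = 3312; W₃W₄ = 12·12·11 = 1584.
Length 3: W₁..W₃: k=1: 0+3312+18·23·12=8280; k=2: 4968+0+18·12·12=7560 → min 7560 | W₂..W₄: k=2: 0+1584+23·12·11=4620; k=3: 3312+0+23·12·11=6348 → min 4620.
Length 4: W₁..W₄: k=1: 0+4620+18·23·11=9174; k=2: 4968+1584+18·12·11=8928; k=3: 7560+0+18·12·11=9936 → min 8928.
Optimal parenthesization: ((W₁W₂)(W₃W₄)) with cost 8928.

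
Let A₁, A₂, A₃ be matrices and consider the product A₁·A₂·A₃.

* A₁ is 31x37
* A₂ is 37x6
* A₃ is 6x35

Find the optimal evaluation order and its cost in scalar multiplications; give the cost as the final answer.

(A₁·(A₂·A₃)): cost 47915.
((A₁·A₂)·A₃): cost 13392.
Optimal: ((A₁·A₂)·A₃) with cost 13392.

13392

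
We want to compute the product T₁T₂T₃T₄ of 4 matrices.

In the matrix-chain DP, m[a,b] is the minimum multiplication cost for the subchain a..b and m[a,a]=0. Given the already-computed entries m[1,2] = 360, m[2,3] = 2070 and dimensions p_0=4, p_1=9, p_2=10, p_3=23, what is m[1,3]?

m[1,3] = min over k∈[1,2] of m[1,k]+m[k+1,3]+p_{0}·p_k·p_{3}.
k=1: 0 + 2070 + 4·9·23 = 2898; k=2: 360 + 0 + 4·10·23 = 1280.
Minimum: 1280 at k=2.

1280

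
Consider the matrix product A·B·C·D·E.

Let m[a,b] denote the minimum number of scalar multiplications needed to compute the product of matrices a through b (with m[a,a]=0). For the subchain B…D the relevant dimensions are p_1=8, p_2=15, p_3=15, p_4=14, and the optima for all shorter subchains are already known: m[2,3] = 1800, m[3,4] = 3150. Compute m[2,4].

3480

m[2,4] = min over k∈[2,3] of m[2,k]+m[k+1,4]+p_{1}·p_k·p_{4}.
k=2: 0 + 3150 + 8·15·14 = 4830; k=3: 1800 + 0 + 8·15·14 = 3480.
Minimum: 3480 at k=3.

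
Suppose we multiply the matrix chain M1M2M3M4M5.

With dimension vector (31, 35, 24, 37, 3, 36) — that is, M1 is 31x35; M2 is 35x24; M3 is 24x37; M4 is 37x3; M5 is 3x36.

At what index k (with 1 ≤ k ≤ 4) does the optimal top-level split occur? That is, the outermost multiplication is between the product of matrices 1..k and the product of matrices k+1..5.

4

Adjacent pairs: M1M2 = 31·35·24 = 26040; M2M3 = 35·24·37 = 31080; M3M4 = 24·37·3 = 2664; M4M5 = 37·3·36 = 3996.
Length 3: M1..M3: k=1: 0+31080+31·35·37=71225; k=2: 26040+0+31·24·37=53568 → min 53568 | M2..M4: k=2: 0+2664+35·24·3=5184; k=3: 31080+0+35·37·3=34965 → min 5184 | M3..M5: k=3: 0+3996+24·37·36=35964; k=4: 2664+0+24·3·36=5256 → min 5256.
Length 4: M1..M4: k=1: 0+5184+31·35·3=8439; k=2: 26040+2664+31·24·3=30936; k=3: 53568+0+31·37·3=57009 → min 8439 | M2..M5: k=2: 0+5256+35·24·36=35496; k=3: 31080+3996+35·37·36=81696; k=4: 5184+0+35·3·36=8964 → min 8964.
Top-level splits: k=1: (M1..M1)·(M2..M5) → 0+8964+31·35·36 = 48024; k=2: (M1..M2)·(M3..M5) → 26040+5256+31·24·36 = 58080; k=3: (M1..M3)·(M4..M5) → 53568+3996+31·37·36 = 98856; k=4: (M1..M4)·(M5..M5) → 8439+0+31·3·36 = 11787.
Best split is after M4, i.e. k = 4.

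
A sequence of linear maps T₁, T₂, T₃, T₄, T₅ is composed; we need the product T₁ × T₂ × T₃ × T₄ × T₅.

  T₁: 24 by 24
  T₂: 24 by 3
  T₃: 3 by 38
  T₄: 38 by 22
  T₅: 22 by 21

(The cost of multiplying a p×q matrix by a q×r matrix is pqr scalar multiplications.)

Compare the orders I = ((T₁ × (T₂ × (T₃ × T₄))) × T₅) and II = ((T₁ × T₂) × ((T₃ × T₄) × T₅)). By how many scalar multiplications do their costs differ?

20718

Order I = ((T₁ × (T₂ × (T₃ × T₄))) × T₅): (T₃ × T₄): 3×38 by 38×22 → 3×22, cost 3·38·22 = 2508; (T₂ × (T₃ × T₄)): 24×3 by 3×22 → 24×22, cost 24·3·22 = 1584; cumulative 4092; (T₁ × (T₂ × (T₃ × T₄))): 24×24 by 24×22 → 24×22, cost 24·24·22 = 12672; cumulative 16764; ((T₁ × (T₂ × (T₃ × T₄))) × T₅): 24×22 by 22×21 → 24×21, cost 24·22·21 = 11088; cumulative 27852. Total 27852.
Order II = ((T₁ × T₂) × ((T₃ × T₄) × T₅)): (T₁ × T₂): 24×24 by 24×3 → 24×3, cost 24·24·3 = 1728; (T₃ × T₄): 3×38 by 38×22 → 3×22, cost 3·38·22 = 2508; ((T₃ × T₄) × T₅): 3×22 by 22×21 → 3×21, cost 3·22·21 = 1386; cumulative 3894; ((T₁ × T₂) × ((T₃ × T₄) × T₅)): 24×3 by 3×21 → 24×21, cost 24·3·21 = 1512; cumulative 7134. Total 7134.
Difference: |27852 − 7134| = 20718.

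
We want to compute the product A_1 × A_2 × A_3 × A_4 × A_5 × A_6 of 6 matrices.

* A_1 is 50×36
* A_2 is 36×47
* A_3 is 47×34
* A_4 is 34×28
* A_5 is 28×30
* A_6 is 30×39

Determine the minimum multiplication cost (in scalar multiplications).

Adjacent pairs: A_1A_2 = 50·36·47 = 84600; A_2A_3 = 36·47·34 = 57528; A_3A_4 = 47·34·28 = 44744; A_4A_5 = 34·28·30 = 28560; A_5A_6 = 28·30·39 = 32760.
Length 3: A_1..A_3: k=1: 0+57528+50·36·34=118728; k=2: 84600+0+50·47·34=164500 → min 118728 | A_2..A_4: k=2: 0+44744+36·47·28=92120; k=3: 57528+0+36·34·28=91800 → min 91800 | A_3..A_5: k=3: 0+28560+47·34·30=76500; k=4: 44744+0+47·28·30=84224 → min 76500 | A_4..A_6: k=4: 0+32760+34·28·39=69888; k=5: 28560+0+34·30·39=68340 → min 68340.
Length 4: A_1..A_4: k=1: 0+91800+50·36·28=142200; k=2: 84600+44744+50·47·28=195144; k=3: 118728+0+50·34·28=166328 → min 142200 | A_2..A_5: k=2: 0+76500+36·47·30=127260; k=3: 57528+28560+36·34·30=122808; k=4: 91800+0+36·28·30=122040 → min 122040 | A_3..A_6: k=3: 0+68340+47·34·39=130662; k=4: 44744+32760+47·28·39=128828; k=5: 76500+0+47·30·39=131490 → min 128828.
Length 5: A_1..A_5: k=1: 0+122040+50·36·30=176040; k=2: 84600+76500+50·47·30=231600; k=3: 118728+28560+50·34·30=198288; k=4: 142200+0+50·28·30=184200 → min 176040 | A_2..A_6: k=2: 0+128828+36·47·39=194816; k=3: 57528+68340+36·34·39=173604; k=4: 91800+32760+36·28·39=163872; k=5: 122040+0+36·30·39=164160 → min 163872.
Length 6: A_1..A_6: k=1: 0+163872+50·36·39=234072; k=2: 84600+128828+50·47·39=305078; k=3: 118728+68340+50·34·39=253368; k=4: 142200+32760+50·28·39=229560; k=5: 176040+0+50·30·39=234540 → min 229560.
Optimal order: ((A_1 × ((A_2 × A_3) × A_4)) × (A_5 × A_6)) with cost 229560.

229560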